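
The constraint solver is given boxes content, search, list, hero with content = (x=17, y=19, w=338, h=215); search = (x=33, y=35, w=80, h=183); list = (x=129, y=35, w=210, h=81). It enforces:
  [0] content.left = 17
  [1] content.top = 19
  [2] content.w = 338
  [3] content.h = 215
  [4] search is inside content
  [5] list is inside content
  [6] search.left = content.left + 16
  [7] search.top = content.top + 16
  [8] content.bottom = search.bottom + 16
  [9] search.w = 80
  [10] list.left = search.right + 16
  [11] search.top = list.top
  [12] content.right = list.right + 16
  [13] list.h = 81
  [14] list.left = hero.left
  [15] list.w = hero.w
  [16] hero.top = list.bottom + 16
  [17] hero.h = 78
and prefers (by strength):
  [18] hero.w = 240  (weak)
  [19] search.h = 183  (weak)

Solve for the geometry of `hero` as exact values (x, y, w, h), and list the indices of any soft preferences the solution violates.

hero = (x=129, y=132, w=210, h=78)
violated soft preferences: 18

1. hero.x = 129  [list.left = hero.left]
2. hero.w = 210  [list.w = hero.w]
3. hero.y = 132  [hero.top = list.bottom + 16]
4. hero.h = 78  [hero.h = 78]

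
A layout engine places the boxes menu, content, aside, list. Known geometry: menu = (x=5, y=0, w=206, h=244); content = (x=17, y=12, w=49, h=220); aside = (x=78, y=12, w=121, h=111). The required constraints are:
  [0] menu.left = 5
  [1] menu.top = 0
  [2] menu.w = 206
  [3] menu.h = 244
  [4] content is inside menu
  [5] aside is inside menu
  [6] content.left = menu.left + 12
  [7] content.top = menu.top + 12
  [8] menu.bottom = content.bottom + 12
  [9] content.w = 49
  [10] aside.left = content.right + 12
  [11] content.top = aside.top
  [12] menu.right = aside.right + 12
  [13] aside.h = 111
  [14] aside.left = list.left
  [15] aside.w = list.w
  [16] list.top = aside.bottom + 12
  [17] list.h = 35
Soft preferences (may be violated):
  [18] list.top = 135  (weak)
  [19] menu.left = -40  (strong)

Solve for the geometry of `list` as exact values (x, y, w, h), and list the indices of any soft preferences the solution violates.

1. list.x = 78  [aside.left = list.left]
2. list.w = 121  [aside.w = list.w]
3. list.y = 135  [list.top = aside.bottom + 12]
4. list.h = 35  [list.h = 35]

list = (x=78, y=135, w=121, h=35)
violated soft preferences: 19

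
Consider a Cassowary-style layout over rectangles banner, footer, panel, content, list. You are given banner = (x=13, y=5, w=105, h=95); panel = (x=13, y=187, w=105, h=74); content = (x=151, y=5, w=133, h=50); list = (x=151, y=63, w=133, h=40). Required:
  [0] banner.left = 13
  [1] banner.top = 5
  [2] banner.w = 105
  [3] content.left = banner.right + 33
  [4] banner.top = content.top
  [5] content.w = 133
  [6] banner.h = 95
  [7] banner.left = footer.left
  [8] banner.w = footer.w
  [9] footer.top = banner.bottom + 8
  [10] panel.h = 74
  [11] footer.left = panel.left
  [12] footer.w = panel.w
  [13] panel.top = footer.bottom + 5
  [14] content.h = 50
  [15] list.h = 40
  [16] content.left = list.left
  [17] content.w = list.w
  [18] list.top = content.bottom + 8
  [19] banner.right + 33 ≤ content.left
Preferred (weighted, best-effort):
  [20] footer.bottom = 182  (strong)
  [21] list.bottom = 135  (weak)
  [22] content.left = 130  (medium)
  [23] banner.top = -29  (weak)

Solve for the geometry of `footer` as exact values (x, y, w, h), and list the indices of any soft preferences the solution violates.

1. footer.x = 13  [banner.left = footer.left]
2. footer.w = 105  [banner.w = footer.w]
3. footer.y = 108  [footer.top = banner.bottom + 8]
4. footer.h = 74  [panel.top = footer.bottom + 5]

footer = (x=13, y=108, w=105, h=74)
violated soft preferences: 21, 22, 23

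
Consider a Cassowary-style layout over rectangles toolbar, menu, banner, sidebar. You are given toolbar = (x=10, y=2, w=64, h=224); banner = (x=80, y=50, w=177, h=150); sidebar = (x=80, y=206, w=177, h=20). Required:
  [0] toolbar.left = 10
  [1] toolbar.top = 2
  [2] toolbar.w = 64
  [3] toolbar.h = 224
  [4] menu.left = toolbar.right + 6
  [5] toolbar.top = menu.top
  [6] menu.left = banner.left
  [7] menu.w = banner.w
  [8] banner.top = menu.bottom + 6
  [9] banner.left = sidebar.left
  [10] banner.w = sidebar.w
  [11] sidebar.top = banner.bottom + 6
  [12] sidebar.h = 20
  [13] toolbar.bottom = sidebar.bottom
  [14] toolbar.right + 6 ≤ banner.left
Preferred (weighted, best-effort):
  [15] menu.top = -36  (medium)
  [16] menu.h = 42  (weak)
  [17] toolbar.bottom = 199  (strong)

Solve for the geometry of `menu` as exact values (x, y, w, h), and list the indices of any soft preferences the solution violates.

menu = (x=80, y=2, w=177, h=42)
violated soft preferences: 15, 17

1. menu.x = 80  [menu.left = toolbar.right + 6]
2. menu.y = 2  [toolbar.top = menu.top]
3. menu.w = 177  [menu.w = banner.w]
4. menu.h = 42  [banner.top = menu.bottom + 6]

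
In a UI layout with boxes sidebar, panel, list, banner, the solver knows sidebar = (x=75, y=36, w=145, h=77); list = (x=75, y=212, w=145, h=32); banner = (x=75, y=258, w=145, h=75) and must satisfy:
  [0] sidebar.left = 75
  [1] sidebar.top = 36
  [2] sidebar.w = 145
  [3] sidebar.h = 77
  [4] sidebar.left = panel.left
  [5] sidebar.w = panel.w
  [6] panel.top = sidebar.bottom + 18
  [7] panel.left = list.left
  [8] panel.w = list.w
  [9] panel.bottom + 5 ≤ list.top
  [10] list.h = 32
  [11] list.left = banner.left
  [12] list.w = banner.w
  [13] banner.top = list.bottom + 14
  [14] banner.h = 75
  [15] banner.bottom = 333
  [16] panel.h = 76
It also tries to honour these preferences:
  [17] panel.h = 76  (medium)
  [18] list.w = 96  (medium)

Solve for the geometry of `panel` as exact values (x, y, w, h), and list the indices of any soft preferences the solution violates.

panel = (x=75, y=131, w=145, h=76)
violated soft preferences: 18

1. panel.x = 75  [sidebar.left = panel.left]
2. panel.w = 145  [sidebar.w = panel.w]
3. panel.y = 131  [panel.top = sidebar.bottom + 18]
4. panel.h = 76  [panel.h = 76]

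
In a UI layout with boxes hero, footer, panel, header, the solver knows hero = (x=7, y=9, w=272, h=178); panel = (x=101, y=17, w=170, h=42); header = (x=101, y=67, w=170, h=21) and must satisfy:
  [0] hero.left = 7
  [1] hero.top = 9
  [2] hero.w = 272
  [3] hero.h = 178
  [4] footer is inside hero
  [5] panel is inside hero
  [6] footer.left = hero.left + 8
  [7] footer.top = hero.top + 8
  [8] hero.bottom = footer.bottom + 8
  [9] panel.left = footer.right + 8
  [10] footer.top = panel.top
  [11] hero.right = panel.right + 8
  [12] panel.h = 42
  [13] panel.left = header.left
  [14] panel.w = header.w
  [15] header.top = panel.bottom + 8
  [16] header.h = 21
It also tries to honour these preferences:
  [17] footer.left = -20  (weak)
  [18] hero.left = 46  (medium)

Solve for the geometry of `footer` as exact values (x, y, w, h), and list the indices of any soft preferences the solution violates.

1. footer.x = 15  [footer.left = hero.left + 8]
2. footer.y = 17  [footer.top = hero.top + 8]
3. footer.h = 162  [hero.bottom = footer.bottom + 8]
4. footer.w = 78  [panel.left = footer.right + 8]

footer = (x=15, y=17, w=78, h=162)
violated soft preferences: 17, 18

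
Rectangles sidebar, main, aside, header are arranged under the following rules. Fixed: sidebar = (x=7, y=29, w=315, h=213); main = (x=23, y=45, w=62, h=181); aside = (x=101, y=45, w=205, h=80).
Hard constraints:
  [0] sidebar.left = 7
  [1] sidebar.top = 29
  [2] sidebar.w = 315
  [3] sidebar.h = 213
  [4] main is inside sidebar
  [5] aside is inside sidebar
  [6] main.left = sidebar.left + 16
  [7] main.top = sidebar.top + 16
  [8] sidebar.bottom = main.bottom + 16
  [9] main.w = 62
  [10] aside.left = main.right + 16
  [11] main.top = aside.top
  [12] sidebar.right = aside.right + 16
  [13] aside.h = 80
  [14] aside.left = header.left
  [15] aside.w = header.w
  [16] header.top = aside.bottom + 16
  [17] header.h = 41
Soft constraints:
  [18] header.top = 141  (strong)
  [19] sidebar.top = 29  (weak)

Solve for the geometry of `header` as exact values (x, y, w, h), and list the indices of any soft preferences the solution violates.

1. header.x = 101  [aside.left = header.left]
2. header.w = 205  [aside.w = header.w]
3. header.y = 141  [header.top = aside.bottom + 16]
4. header.h = 41  [header.h = 41]

header = (x=101, y=141, w=205, h=41)
violated soft preferences: none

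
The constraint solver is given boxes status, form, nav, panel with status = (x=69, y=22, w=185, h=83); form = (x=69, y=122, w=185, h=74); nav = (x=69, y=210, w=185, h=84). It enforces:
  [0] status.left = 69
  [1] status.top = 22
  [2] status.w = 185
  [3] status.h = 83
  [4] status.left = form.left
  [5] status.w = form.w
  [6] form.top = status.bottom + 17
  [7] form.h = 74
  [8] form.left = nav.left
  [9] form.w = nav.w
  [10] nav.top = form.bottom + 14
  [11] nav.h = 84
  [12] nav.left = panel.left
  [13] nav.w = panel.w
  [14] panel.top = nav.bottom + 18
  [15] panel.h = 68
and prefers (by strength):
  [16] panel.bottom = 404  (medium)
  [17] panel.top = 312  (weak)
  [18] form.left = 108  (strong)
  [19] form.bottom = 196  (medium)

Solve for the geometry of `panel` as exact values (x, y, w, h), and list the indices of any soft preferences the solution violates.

1. panel.x = 69  [nav.left = panel.left]
2. panel.w = 185  [nav.w = panel.w]
3. panel.y = 312  [panel.top = nav.bottom + 18]
4. panel.h = 68  [panel.h = 68]

panel = (x=69, y=312, w=185, h=68)
violated soft preferences: 16, 18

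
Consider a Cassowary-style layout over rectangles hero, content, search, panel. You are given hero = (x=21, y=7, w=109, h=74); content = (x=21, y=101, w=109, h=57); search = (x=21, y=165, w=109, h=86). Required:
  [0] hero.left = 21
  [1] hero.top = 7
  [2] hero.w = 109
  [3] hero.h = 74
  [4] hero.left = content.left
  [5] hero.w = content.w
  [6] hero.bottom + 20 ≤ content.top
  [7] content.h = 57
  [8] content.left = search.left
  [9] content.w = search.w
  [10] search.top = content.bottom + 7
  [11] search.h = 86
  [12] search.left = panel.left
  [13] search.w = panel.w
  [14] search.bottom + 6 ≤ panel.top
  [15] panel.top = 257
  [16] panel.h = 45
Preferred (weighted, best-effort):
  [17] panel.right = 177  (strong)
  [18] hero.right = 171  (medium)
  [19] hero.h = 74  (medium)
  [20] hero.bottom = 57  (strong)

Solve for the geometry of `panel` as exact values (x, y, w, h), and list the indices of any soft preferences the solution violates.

1. panel.x = 21  [search.left = panel.left]
2. panel.w = 109  [search.w = panel.w]
3. panel.y = 257  [panel.top = 257]
4. panel.h = 45  [panel.h = 45]

panel = (x=21, y=257, w=109, h=45)
violated soft preferences: 17, 18, 20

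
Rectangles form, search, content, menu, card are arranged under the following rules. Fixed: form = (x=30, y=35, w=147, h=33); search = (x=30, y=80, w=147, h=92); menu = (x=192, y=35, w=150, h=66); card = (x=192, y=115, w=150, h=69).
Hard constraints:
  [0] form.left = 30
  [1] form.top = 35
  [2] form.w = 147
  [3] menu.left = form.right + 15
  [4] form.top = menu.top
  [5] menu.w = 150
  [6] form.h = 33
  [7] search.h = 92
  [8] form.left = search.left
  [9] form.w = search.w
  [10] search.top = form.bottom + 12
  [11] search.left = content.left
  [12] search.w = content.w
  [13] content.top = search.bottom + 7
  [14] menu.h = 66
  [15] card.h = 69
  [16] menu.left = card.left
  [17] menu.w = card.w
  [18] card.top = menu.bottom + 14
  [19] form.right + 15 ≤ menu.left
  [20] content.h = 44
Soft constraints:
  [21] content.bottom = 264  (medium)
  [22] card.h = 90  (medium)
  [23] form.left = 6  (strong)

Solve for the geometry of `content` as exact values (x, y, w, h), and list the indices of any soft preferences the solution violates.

1. content.x = 30  [search.left = content.left]
2. content.w = 147  [search.w = content.w]
3. content.y = 179  [content.top = search.bottom + 7]
4. content.h = 44  [content.h = 44]

content = (x=30, y=179, w=147, h=44)
violated soft preferences: 21, 22, 23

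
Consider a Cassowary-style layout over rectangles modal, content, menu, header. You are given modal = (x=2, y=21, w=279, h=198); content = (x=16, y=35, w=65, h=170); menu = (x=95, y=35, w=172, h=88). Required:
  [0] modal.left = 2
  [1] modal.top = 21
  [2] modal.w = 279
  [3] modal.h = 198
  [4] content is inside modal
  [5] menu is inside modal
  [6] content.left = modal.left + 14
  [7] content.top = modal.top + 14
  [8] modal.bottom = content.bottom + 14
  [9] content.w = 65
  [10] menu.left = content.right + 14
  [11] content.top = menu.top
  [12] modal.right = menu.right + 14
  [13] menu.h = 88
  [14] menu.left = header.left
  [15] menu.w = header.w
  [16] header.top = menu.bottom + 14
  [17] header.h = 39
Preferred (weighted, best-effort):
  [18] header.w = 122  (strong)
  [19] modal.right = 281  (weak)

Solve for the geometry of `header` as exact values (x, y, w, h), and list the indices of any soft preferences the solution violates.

1. header.x = 95  [menu.left = header.left]
2. header.w = 172  [menu.w = header.w]
3. header.y = 137  [header.top = menu.bottom + 14]
4. header.h = 39  [header.h = 39]

header = (x=95, y=137, w=172, h=39)
violated soft preferences: 18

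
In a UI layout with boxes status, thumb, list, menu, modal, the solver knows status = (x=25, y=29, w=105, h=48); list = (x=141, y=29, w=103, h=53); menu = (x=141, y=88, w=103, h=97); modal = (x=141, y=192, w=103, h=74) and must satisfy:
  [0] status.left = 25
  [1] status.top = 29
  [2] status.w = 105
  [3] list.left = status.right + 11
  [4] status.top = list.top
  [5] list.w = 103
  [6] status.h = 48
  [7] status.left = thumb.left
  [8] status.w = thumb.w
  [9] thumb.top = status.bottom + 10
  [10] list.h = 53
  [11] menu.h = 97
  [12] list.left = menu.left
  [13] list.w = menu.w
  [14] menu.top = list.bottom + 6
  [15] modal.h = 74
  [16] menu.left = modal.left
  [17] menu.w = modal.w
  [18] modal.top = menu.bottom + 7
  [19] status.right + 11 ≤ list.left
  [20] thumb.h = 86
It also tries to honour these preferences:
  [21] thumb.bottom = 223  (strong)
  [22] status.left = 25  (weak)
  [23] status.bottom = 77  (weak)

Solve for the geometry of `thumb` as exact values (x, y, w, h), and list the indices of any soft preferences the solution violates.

thumb = (x=25, y=87, w=105, h=86)
violated soft preferences: 21

1. thumb.x = 25  [status.left = thumb.left]
2. thumb.w = 105  [status.w = thumb.w]
3. thumb.y = 87  [thumb.top = status.bottom + 10]
4. thumb.h = 86  [thumb.h = 86]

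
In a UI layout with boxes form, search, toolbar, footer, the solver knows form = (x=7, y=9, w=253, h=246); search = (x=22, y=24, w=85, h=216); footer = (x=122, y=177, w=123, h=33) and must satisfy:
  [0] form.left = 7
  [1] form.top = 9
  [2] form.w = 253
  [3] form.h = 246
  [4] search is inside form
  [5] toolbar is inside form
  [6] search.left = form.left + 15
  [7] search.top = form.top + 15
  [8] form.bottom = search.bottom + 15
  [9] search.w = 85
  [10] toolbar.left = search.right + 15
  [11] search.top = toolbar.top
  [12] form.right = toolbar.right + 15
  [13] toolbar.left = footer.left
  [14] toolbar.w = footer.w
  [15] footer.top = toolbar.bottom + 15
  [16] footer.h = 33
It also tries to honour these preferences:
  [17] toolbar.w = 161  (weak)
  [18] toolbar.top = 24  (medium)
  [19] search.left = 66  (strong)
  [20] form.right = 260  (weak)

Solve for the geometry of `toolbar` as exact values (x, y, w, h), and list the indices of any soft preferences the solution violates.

1. toolbar.x = 122  [toolbar.left = search.right + 15]
2. toolbar.y = 24  [search.top = toolbar.top]
3. toolbar.w = 123  [form.right = toolbar.right + 15]
4. toolbar.h = 138  [footer.top = toolbar.bottom + 15]

toolbar = (x=122, y=24, w=123, h=138)
violated soft preferences: 17, 19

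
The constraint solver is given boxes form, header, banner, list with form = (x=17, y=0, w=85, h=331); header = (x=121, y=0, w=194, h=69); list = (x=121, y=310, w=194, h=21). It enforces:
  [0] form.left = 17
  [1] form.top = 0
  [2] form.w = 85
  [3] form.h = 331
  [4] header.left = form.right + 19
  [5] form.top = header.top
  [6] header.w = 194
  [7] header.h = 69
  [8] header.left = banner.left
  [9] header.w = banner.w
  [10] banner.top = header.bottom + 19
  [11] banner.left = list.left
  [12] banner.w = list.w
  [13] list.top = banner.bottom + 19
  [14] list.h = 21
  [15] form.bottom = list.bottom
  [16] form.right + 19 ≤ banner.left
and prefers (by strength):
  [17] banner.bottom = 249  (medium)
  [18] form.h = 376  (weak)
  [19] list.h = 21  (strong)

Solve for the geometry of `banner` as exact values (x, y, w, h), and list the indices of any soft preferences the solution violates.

banner = (x=121, y=88, w=194, h=203)
violated soft preferences: 17, 18

1. banner.x = 121  [header.left = banner.left]
2. banner.w = 194  [header.w = banner.w]
3. banner.y = 88  [banner.top = header.bottom + 19]
4. banner.h = 203  [list.top = banner.bottom + 19]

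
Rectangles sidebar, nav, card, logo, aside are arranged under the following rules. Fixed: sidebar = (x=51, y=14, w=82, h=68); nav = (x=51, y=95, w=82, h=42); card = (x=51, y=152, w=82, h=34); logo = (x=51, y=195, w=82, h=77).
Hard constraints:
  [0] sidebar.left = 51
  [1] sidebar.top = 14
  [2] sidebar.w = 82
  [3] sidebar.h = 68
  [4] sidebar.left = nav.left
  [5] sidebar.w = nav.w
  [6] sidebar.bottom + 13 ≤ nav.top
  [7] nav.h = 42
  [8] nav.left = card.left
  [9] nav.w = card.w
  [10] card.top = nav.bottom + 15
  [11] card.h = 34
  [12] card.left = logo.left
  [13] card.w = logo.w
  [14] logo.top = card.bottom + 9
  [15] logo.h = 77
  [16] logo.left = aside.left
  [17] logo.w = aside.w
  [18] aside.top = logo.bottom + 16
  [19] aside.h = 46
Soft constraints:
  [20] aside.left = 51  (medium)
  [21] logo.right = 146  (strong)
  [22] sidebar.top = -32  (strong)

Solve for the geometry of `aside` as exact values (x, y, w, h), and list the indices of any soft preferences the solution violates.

1. aside.x = 51  [logo.left = aside.left]
2. aside.w = 82  [logo.w = aside.w]
3. aside.y = 288  [aside.top = logo.bottom + 16]
4. aside.h = 46  [aside.h = 46]

aside = (x=51, y=288, w=82, h=46)
violated soft preferences: 21, 22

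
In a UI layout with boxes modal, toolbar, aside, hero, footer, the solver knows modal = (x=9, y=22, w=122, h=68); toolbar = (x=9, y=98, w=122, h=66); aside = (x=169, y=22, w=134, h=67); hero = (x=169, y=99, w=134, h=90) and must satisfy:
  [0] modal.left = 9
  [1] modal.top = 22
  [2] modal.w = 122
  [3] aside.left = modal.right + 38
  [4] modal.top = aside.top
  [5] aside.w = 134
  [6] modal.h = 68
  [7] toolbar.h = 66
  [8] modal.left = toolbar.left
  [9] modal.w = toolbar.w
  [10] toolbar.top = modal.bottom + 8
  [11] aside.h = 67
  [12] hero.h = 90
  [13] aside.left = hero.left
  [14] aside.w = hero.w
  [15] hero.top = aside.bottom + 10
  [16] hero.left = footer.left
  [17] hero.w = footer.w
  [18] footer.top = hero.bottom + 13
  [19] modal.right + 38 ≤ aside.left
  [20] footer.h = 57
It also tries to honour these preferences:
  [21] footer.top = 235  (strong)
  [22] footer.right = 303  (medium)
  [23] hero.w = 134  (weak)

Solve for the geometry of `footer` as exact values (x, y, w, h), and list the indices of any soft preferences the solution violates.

1. footer.x = 169  [hero.left = footer.left]
2. footer.w = 134  [hero.w = footer.w]
3. footer.y = 202  [footer.top = hero.bottom + 13]
4. footer.h = 57  [footer.h = 57]

footer = (x=169, y=202, w=134, h=57)
violated soft preferences: 21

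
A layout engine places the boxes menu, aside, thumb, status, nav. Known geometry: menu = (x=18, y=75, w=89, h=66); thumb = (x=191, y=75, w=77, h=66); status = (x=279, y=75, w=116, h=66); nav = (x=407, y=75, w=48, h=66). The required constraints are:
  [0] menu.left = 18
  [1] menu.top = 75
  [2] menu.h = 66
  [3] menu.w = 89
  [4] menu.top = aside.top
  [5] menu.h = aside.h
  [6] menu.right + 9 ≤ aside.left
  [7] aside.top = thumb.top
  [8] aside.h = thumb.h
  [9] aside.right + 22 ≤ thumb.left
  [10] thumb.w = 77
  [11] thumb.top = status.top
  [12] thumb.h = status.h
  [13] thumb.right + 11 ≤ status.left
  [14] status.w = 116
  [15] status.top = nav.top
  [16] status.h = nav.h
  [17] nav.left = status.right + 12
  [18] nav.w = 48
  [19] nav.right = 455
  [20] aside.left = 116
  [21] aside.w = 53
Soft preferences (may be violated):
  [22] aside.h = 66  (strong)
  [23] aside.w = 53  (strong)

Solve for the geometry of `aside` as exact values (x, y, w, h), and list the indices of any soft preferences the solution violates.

1. aside.y = 75  [menu.top = aside.top]
2. aside.h = 66  [menu.h = aside.h]
3. aside.x = 116  [aside.left = 116]
4. aside.w = 53  [aside.w = 53]

aside = (x=116, y=75, w=53, h=66)
violated soft preferences: none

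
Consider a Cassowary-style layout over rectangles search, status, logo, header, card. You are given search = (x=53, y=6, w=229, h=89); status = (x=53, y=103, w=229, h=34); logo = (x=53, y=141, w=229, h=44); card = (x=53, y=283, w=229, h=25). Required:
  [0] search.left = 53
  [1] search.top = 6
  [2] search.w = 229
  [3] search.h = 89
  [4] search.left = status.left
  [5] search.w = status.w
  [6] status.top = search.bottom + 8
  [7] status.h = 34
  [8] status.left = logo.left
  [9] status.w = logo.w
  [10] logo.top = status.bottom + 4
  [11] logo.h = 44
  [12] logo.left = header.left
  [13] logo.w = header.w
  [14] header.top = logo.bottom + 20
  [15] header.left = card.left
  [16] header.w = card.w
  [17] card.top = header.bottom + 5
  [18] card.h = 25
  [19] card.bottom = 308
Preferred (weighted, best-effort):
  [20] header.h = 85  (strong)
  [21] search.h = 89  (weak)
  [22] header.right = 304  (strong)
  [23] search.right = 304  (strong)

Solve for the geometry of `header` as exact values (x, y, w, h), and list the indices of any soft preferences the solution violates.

1. header.x = 53  [logo.left = header.left]
2. header.w = 229  [logo.w = header.w]
3. header.y = 205  [header.top = logo.bottom + 20]
4. header.h = 73  [card.top = header.bottom + 5]

header = (x=53, y=205, w=229, h=73)
violated soft preferences: 20, 22, 23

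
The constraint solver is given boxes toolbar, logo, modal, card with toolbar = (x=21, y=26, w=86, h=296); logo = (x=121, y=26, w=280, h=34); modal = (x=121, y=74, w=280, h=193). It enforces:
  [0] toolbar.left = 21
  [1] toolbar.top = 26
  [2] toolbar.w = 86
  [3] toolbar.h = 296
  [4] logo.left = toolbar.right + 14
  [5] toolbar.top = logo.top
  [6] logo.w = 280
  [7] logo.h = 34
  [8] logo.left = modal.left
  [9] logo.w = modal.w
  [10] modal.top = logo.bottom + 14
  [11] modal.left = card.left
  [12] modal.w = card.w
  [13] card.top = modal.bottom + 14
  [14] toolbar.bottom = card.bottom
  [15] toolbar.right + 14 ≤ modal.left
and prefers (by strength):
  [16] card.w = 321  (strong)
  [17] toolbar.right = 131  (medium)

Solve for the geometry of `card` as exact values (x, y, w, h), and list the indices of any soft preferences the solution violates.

1. card.x = 121  [modal.left = card.left]
2. card.w = 280  [modal.w = card.w]
3. card.y = 281  [card.top = modal.bottom + 14]
4. card.h = 41  [toolbar.bottom = card.bottom]

card = (x=121, y=281, w=280, h=41)
violated soft preferences: 16, 17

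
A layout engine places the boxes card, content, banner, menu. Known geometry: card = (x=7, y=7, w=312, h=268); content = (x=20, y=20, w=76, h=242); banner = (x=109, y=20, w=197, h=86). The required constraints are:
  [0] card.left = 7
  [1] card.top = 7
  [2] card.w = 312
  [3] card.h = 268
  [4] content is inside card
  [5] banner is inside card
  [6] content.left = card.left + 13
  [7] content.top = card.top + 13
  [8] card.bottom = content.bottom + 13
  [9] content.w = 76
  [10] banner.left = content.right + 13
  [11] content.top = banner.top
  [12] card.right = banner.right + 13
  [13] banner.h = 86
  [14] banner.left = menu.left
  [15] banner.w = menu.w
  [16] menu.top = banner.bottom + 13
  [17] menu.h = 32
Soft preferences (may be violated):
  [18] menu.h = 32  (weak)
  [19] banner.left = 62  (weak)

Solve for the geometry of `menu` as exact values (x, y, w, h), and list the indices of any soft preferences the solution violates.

1. menu.x = 109  [banner.left = menu.left]
2. menu.w = 197  [banner.w = menu.w]
3. menu.y = 119  [menu.top = banner.bottom + 13]
4. menu.h = 32  [menu.h = 32]

menu = (x=109, y=119, w=197, h=32)
violated soft preferences: 19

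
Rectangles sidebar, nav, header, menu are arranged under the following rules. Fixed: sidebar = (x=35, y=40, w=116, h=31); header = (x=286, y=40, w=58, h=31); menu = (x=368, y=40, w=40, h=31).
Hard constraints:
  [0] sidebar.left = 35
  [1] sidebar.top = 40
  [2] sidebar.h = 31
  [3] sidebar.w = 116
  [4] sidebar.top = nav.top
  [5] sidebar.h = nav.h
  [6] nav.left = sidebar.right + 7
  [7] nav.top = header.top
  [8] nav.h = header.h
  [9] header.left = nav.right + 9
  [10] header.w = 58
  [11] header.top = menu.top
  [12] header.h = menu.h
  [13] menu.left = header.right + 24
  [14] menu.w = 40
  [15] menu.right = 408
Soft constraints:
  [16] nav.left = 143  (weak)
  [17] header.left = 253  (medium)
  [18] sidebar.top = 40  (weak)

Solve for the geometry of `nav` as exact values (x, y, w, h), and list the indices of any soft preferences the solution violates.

nav = (x=158, y=40, w=119, h=31)
violated soft preferences: 16, 17

1. nav.y = 40  [sidebar.top = nav.top]
2. nav.h = 31  [sidebar.h = nav.h]
3. nav.x = 158  [nav.left = sidebar.right + 7]
4. nav.w = 119  [header.left = nav.right + 9]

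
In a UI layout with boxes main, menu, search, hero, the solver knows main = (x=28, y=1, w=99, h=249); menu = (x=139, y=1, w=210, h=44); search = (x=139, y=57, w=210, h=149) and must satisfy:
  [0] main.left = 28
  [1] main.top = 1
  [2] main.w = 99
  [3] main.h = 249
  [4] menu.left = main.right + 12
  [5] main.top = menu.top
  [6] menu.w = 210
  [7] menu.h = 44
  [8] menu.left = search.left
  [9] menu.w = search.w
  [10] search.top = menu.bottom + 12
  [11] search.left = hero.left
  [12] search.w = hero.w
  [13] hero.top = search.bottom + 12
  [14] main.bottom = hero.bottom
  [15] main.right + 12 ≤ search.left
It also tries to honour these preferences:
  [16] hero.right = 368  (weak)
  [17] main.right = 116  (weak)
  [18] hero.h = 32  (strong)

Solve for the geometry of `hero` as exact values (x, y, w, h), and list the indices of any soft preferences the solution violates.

hero = (x=139, y=218, w=210, h=32)
violated soft preferences: 16, 17

1. hero.x = 139  [search.left = hero.left]
2. hero.w = 210  [search.w = hero.w]
3. hero.y = 218  [hero.top = search.bottom + 12]
4. hero.h = 32  [main.bottom = hero.bottom]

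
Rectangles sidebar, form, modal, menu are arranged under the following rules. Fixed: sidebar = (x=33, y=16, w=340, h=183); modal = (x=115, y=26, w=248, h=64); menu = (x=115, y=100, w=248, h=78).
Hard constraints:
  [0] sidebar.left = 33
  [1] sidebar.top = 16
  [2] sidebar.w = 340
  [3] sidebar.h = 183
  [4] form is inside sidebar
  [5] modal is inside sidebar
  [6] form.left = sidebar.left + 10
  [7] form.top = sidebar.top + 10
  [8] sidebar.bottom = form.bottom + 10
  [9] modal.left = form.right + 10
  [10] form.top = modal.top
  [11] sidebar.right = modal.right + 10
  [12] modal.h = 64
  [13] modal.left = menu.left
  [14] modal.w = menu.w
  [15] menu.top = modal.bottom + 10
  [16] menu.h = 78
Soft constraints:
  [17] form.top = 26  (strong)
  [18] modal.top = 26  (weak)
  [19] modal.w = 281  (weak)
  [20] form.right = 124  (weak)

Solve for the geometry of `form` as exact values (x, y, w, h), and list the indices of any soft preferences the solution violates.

1. form.x = 43  [form.left = sidebar.left + 10]
2. form.y = 26  [form.top = sidebar.top + 10]
3. form.h = 163  [sidebar.bottom = form.bottom + 10]
4. form.w = 62  [modal.left = form.right + 10]

form = (x=43, y=26, w=62, h=163)
violated soft preferences: 19, 20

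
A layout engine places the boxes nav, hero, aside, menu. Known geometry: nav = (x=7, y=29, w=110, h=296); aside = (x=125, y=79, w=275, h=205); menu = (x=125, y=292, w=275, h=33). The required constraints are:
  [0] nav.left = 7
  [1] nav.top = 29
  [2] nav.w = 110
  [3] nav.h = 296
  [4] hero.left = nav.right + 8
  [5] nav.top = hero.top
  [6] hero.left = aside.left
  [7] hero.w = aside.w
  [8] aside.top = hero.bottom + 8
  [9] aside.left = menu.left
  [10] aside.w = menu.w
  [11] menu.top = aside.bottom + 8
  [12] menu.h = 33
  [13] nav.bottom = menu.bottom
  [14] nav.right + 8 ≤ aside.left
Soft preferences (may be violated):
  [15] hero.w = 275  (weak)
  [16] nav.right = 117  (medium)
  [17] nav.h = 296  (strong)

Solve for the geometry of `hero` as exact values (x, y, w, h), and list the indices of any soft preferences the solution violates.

1. hero.x = 125  [hero.left = nav.right + 8]
2. hero.y = 29  [nav.top = hero.top]
3. hero.w = 275  [hero.w = aside.w]
4. hero.h = 42  [aside.top = hero.bottom + 8]

hero = (x=125, y=29, w=275, h=42)
violated soft preferences: none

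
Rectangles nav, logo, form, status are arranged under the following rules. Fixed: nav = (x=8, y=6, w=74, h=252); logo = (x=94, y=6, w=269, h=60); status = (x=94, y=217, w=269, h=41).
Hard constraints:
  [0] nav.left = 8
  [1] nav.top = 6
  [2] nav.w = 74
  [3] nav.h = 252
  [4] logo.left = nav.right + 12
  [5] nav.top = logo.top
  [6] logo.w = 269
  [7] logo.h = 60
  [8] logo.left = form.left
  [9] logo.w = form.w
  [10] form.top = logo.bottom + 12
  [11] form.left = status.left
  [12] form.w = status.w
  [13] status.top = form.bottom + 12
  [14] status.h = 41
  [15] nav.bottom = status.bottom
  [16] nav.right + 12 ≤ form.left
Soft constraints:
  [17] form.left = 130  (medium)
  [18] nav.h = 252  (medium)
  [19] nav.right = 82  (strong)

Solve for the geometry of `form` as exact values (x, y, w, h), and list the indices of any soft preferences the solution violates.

1. form.x = 94  [logo.left = form.left]
2. form.w = 269  [logo.w = form.w]
3. form.y = 78  [form.top = logo.bottom + 12]
4. form.h = 127  [status.top = form.bottom + 12]

form = (x=94, y=78, w=269, h=127)
violated soft preferences: 17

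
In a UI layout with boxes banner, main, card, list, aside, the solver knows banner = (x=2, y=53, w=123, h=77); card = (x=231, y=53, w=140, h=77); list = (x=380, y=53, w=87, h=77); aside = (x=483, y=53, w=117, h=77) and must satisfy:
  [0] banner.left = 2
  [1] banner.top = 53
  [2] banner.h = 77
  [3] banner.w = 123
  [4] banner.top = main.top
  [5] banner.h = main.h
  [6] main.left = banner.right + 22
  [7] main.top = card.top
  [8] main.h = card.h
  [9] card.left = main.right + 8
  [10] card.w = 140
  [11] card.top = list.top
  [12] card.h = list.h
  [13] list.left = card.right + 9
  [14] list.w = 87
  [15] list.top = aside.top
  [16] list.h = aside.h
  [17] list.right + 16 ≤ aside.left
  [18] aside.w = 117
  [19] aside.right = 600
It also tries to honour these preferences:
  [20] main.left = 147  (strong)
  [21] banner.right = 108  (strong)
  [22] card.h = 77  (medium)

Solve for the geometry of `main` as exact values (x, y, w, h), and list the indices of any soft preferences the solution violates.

1. main.y = 53  [banner.top = main.top]
2. main.h = 77  [banner.h = main.h]
3. main.x = 147  [main.left = banner.right + 22]
4. main.w = 76  [card.left = main.right + 8]

main = (x=147, y=53, w=76, h=77)
violated soft preferences: 21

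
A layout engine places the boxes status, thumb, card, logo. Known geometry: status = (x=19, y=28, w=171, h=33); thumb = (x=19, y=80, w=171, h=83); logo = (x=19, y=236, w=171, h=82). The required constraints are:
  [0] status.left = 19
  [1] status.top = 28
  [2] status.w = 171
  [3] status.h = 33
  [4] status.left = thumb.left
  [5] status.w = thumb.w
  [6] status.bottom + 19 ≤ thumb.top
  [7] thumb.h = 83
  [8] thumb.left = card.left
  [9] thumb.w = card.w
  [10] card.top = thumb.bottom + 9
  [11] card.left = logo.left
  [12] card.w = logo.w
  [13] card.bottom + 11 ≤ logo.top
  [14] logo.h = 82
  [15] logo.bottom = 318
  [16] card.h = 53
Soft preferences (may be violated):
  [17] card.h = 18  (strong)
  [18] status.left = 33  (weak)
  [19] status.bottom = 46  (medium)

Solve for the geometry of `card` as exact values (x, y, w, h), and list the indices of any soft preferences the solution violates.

card = (x=19, y=172, w=171, h=53)
violated soft preferences: 17, 18, 19

1. card.x = 19  [thumb.left = card.left]
2. card.w = 171  [thumb.w = card.w]
3. card.y = 172  [card.top = thumb.bottom + 9]
4. card.h = 53  [card.h = 53]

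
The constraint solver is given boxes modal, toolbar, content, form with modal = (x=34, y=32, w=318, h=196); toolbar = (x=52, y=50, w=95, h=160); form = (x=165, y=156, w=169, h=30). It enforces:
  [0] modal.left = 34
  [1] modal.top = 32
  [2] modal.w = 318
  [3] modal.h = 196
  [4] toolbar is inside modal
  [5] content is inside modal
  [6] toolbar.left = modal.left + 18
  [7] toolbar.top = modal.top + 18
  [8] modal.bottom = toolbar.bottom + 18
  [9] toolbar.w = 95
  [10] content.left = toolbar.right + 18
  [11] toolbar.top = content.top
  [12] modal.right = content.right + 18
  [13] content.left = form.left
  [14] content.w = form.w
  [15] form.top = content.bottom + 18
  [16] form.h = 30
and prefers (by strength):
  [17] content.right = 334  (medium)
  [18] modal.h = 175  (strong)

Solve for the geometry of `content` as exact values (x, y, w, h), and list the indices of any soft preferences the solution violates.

content = (x=165, y=50, w=169, h=88)
violated soft preferences: 18

1. content.x = 165  [content.left = toolbar.right + 18]
2. content.y = 50  [toolbar.top = content.top]
3. content.w = 169  [modal.right = content.right + 18]
4. content.h = 88  [form.top = content.bottom + 18]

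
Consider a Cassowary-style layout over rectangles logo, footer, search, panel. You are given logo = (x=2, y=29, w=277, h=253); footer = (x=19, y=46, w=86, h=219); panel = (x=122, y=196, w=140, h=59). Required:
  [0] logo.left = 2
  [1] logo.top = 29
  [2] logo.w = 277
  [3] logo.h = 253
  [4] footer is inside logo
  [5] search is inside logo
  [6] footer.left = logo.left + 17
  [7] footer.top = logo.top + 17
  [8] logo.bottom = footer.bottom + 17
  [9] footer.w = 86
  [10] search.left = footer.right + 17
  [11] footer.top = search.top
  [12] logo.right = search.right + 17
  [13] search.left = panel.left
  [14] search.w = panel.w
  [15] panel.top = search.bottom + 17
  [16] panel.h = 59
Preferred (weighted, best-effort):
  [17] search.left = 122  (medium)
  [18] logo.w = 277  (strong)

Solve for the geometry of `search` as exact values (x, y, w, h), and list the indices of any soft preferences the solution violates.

1. search.x = 122  [search.left = footer.right + 17]
2. search.y = 46  [footer.top = search.top]
3. search.w = 140  [logo.right = search.right + 17]
4. search.h = 133  [panel.top = search.bottom + 17]

search = (x=122, y=46, w=140, h=133)
violated soft preferences: none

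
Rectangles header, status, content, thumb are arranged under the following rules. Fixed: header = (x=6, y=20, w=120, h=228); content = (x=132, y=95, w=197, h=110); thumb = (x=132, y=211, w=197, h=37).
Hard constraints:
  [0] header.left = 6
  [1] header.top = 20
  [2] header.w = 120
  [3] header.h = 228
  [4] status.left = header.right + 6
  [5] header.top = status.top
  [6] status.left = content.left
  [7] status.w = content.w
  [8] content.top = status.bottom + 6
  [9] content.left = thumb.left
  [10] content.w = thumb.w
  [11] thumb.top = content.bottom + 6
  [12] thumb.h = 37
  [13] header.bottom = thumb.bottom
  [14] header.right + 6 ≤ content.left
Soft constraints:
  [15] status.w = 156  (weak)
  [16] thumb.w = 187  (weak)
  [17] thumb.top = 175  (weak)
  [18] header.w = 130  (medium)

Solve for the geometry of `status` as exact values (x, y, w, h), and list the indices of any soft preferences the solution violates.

1. status.x = 132  [status.left = header.right + 6]
2. status.y = 20  [header.top = status.top]
3. status.w = 197  [status.w = content.w]
4. status.h = 69  [content.top = status.bottom + 6]

status = (x=132, y=20, w=197, h=69)
violated soft preferences: 15, 16, 17, 18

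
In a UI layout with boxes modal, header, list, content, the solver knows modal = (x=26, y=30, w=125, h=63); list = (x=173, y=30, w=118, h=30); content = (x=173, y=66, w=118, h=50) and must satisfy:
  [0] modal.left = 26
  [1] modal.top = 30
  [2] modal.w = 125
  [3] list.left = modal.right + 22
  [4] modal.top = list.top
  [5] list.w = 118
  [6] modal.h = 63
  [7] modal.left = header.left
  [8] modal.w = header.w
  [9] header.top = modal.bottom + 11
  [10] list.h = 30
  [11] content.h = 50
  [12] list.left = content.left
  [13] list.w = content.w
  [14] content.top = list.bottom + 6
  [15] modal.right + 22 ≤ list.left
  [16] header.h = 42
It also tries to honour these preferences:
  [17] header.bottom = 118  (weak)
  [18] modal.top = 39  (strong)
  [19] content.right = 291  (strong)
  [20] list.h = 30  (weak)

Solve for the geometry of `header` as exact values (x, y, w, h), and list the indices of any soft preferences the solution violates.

header = (x=26, y=104, w=125, h=42)
violated soft preferences: 17, 18

1. header.x = 26  [modal.left = header.left]
2. header.w = 125  [modal.w = header.w]
3. header.y = 104  [header.top = modal.bottom + 11]
4. header.h = 42  [header.h = 42]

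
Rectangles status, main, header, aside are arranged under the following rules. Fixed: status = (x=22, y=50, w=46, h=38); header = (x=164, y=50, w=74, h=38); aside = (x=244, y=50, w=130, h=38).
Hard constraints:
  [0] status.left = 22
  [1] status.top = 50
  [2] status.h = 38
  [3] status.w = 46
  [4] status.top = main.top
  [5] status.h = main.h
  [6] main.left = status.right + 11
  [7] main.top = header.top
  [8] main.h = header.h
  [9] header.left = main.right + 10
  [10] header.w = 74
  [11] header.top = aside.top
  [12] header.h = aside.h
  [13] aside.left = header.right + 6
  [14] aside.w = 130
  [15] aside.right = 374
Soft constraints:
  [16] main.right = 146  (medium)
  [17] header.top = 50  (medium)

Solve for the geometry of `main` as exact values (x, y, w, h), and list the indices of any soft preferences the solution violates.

main = (x=79, y=50, w=75, h=38)
violated soft preferences: 16

1. main.y = 50  [status.top = main.top]
2. main.h = 38  [status.h = main.h]
3. main.x = 79  [main.left = status.right + 11]
4. main.w = 75  [header.left = main.right + 10]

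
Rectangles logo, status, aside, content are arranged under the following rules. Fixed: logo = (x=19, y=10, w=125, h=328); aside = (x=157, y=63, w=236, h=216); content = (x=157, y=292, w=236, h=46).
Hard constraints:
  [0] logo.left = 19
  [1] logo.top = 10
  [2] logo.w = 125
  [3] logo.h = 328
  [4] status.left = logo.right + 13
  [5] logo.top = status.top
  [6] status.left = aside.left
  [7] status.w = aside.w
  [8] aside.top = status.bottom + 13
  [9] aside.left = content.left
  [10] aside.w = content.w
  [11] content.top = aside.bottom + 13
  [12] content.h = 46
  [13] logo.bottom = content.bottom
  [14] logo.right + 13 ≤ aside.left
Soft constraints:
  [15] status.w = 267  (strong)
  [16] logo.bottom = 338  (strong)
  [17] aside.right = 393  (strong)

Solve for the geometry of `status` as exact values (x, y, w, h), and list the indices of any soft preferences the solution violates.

status = (x=157, y=10, w=236, h=40)
violated soft preferences: 15

1. status.x = 157  [status.left = logo.right + 13]
2. status.y = 10  [logo.top = status.top]
3. status.w = 236  [status.w = aside.w]
4. status.h = 40  [aside.top = status.bottom + 13]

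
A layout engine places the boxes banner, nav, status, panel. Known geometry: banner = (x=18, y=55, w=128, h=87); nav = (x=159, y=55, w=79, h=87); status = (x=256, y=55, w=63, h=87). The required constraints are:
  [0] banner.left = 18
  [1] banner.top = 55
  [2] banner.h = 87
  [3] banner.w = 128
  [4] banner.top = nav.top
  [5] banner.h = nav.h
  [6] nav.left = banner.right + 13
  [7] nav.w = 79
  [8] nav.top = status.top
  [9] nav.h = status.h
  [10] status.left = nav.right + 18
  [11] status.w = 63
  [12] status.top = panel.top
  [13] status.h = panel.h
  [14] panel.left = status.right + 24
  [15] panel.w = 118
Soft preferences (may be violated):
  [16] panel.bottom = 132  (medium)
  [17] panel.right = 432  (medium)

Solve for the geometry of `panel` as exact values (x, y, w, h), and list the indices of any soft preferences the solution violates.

1. panel.y = 55  [status.top = panel.top]
2. panel.h = 87  [status.h = panel.h]
3. panel.x = 343  [panel.left = status.right + 24]
4. panel.w = 118  [panel.w = 118]

panel = (x=343, y=55, w=118, h=87)
violated soft preferences: 16, 17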